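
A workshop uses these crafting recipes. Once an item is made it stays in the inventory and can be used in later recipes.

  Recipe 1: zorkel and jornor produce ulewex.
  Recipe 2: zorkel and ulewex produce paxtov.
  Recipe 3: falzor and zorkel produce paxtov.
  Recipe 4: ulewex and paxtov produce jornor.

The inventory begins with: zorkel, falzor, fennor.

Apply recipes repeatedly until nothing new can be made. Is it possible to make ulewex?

ulewex would need zorkel and jornor (Recipe 1), but jornor is never obtained.

No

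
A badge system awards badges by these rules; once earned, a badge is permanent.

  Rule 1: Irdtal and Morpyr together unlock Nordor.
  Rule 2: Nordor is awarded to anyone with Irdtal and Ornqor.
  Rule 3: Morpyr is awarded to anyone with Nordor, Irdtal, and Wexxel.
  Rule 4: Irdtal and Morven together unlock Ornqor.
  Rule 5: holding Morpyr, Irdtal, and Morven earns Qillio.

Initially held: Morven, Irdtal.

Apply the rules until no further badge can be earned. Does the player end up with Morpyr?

Morpyr would need Nordor, Irdtal, and Wexxel (Rule 3), but Wexxel is never earned.

No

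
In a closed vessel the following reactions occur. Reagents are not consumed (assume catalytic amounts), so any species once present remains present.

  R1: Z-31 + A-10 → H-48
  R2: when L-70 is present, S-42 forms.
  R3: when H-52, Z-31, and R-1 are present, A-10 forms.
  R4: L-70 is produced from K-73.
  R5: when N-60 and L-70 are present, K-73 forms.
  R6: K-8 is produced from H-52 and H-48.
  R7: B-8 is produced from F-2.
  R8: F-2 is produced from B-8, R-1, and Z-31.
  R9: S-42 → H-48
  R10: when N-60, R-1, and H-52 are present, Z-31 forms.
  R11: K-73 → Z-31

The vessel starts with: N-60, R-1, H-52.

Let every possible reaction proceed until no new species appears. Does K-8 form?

Yes

N-60, R-1, and H-52 present → Z-31 forms (R10).
H-52, Z-31, and R-1 present → A-10 forms (R3).
Z-31 and A-10 present → H-48 forms (R1).
H-52 and H-48 present → K-8 forms (R6).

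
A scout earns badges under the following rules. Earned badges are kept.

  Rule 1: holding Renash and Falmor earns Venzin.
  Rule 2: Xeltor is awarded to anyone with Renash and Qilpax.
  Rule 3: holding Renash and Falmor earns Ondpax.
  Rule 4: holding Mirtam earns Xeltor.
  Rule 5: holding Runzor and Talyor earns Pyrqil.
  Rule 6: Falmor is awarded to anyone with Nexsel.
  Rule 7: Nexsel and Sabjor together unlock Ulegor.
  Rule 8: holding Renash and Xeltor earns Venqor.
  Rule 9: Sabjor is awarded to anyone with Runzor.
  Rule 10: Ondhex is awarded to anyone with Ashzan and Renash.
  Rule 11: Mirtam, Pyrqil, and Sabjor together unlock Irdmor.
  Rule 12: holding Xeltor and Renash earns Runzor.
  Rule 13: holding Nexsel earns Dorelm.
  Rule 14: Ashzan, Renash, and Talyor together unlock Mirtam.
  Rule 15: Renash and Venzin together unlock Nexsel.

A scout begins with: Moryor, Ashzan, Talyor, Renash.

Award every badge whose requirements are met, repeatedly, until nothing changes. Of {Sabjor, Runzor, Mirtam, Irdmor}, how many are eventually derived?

4

With Ashzan, Renash, and Talyor, Mirtam is earned (Rule 14).
With Mirtam, Xeltor is earned (Rule 4).
With Xeltor and Renash, Runzor is earned (Rule 12).
With Runzor, Sabjor is earned (Rule 9).
With Runzor and Talyor, Pyrqil is earned (Rule 5).
With Mirtam, Pyrqil, and Sabjor, Irdmor is earned (Rule 11).
Sabjor: reached.
Runzor: reached.
Mirtam: reached.
Irdmor: reached.
All 4 are reached.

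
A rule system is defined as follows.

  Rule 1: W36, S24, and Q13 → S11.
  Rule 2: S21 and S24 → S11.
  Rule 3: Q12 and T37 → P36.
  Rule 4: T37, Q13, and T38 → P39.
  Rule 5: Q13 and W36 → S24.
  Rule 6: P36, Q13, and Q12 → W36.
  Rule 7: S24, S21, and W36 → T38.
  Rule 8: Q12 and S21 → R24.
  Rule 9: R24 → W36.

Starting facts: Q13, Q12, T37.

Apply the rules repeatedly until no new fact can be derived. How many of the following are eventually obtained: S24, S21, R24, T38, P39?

1

Q12 and T37 hold, so P36 follows (Rule 3).
P36, Q13, and Q12 hold, so W36 follows (Rule 6).
From Q13 and W36, Rule 5 gives S24.
S24: reached.
No rule produces S21, and it is not given.
R24 would need Q12 and S21 (Rule 8), but S21 is never established.
T38 would need S24, S21, and W36 (Rule 7), but S21 is never established.
P39 would need T37, Q13, and T38 (Rule 4), but T38 is never established.
Reached: S24 — 1 of the 5.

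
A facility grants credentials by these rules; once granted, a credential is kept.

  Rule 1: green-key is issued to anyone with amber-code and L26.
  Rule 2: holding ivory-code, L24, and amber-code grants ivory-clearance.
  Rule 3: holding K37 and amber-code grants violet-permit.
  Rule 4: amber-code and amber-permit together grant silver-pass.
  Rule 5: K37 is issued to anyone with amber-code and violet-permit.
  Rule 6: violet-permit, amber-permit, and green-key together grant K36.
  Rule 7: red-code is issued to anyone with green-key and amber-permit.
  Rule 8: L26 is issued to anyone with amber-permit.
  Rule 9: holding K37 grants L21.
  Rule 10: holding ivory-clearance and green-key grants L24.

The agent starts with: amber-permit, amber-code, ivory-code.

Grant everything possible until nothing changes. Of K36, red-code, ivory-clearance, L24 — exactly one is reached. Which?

red-code

Holding amber-permit grants L26 (Rule 8).
Holding amber-code and L26 grants green-key (Rule 1).
Holding green-key and amber-permit grants red-code (Rule 7).
L24 would need ivory-clearance and green-key (Rule 10), but ivory-clearance is never granted. K36 would need violet-permit, amber-permit, and green-key (Rule 6), but violet-permit is never granted. ivory-clearance would need ivory-code, L24, and amber-code (Rule 2), but L24 is never granted.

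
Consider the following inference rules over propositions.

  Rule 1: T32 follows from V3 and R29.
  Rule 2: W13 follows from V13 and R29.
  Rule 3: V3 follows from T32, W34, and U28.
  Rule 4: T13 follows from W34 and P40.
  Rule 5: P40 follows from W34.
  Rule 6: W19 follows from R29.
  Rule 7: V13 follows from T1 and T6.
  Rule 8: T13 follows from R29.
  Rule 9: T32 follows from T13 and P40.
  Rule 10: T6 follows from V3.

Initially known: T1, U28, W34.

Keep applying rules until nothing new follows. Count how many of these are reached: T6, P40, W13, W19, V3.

3

W34 holds, so P40 follows (Rule 5).
From W34 and P40, Rule 4 gives T13.
From T13 and P40, Rule 9 gives T32.
From T32, W34, and U28, Rule 3 gives V3.
From V3, Rule 10 gives T6.
T6: reached.
P40: reached.
W13 would need V13 and R29 (Rule 2), but R29 is never established.
W19 would need R29 (Rule 6), but R29 is never established.
V3: reached.
Reached: T6, P40, and V3 — 3 of the 5.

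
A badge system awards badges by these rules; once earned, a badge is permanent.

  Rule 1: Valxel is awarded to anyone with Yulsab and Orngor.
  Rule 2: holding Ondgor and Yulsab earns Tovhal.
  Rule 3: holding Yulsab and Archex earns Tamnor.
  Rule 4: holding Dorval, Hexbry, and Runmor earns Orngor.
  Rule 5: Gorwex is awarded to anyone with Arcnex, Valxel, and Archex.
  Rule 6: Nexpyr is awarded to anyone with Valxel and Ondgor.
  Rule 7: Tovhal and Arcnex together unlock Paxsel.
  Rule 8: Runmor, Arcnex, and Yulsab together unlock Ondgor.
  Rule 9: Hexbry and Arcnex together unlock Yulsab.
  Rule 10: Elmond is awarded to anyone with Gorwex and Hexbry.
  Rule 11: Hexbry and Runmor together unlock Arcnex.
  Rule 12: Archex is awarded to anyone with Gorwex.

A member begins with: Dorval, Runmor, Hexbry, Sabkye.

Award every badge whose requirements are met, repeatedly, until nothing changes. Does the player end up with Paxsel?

With Hexbry and Runmor, Arcnex is earned (Rule 11).
With Hexbry and Arcnex, Yulsab is earned (Rule 9).
With Runmor, Arcnex, and Yulsab, Ondgor is earned (Rule 8).
With Ondgor and Yulsab, Tovhal is earned (Rule 2).
With Tovhal and Arcnex, Paxsel is earned (Rule 7).

Yes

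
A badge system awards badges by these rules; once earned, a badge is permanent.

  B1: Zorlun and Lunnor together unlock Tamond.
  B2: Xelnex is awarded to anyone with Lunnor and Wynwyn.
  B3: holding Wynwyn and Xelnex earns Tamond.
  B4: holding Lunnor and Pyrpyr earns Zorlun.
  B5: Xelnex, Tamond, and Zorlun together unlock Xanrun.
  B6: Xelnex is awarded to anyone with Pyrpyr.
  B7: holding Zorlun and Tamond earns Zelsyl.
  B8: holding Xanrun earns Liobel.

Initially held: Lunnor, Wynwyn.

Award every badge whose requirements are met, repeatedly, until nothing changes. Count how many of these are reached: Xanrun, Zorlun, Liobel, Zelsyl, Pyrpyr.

Xanrun would need Xelnex, Tamond, and Zorlun (B5), but Zorlun is never earned.
Zorlun would need Lunnor and Pyrpyr (B4), but Pyrpyr is never earned.
Liobel would need Xanrun (B8), but Xanrun is never earned.
Zelsyl would need Zorlun and Tamond (B7), but Zorlun is never earned.
No rule produces Pyrpyr, and it is not given.
None of the 5 are reached.

0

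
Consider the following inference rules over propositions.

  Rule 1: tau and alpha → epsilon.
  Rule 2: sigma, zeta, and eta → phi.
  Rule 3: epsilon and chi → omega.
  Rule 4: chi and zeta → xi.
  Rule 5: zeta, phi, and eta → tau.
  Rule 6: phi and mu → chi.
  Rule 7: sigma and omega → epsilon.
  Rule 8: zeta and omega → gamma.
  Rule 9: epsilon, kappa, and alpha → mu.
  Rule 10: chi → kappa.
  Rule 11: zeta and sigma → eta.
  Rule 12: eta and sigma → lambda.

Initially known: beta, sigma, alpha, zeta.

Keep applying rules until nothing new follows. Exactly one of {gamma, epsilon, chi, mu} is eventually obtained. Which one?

zeta and sigma hold, so eta follows (Rule 11).
sigma, zeta, and eta hold, so phi follows (Rule 2).
zeta, phi, and eta hold, so tau follows (Rule 5).
tau and alpha hold, so epsilon follows (Rule 1).
chi would need phi and mu (Rule 6), but mu is never established. gamma would need zeta and omega (Rule 8), but omega is never established. mu would need epsilon, kappa, and alpha (Rule 9), but kappa is never established.

epsilon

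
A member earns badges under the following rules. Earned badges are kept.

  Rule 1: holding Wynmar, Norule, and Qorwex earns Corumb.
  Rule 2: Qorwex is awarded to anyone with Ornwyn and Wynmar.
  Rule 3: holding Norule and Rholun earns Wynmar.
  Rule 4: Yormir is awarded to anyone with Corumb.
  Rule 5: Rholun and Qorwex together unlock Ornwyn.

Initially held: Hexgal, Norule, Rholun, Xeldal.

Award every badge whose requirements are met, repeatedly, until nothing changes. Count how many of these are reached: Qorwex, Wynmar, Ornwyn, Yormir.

With Norule and Rholun, Wynmar is earned (Rule 3).
Qorwex would need Ornwyn and Wynmar (Rule 2), but Ornwyn is never earned.
Wynmar: reached.
Ornwyn would need Rholun and Qorwex (Rule 5), but Qorwex is never earned.
Yormir would need Corumb (Rule 4), but Corumb is never earned.
Reached: Wynmar — 1 of the 4.

1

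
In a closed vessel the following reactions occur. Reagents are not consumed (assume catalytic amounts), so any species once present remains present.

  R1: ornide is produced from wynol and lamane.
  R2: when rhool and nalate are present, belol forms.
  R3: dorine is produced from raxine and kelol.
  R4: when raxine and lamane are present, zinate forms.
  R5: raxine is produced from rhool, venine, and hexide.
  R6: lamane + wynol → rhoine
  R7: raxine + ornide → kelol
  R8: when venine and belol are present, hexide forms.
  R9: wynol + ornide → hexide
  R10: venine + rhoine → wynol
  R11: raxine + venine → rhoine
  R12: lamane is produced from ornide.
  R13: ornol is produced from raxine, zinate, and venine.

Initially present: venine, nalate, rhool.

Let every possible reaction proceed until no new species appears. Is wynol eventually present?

Yes

rhool and nalate present → belol forms (R2).
venine and belol present → hexide forms (R8).
rhool, venine, and hexide present → raxine forms (R5).
raxine and venine present → rhoine forms (R11).
venine and rhoine present → wynol forms (R10).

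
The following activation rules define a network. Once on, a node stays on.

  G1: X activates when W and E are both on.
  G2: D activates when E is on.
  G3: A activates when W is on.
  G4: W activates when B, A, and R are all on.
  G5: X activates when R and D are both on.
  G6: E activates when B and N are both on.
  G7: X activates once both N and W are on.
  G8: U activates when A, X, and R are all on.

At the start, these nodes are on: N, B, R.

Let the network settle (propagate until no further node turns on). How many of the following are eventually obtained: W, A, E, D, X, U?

3

G6: B and N on → E on.
E is on, so D activates (G2).
G5: R and D on → X on.
W would need B, A, and R (G4), but A never turns on.
A would need W (G3), but W never turns on.
E: reached.
D: reached.
X: reached.
U would need A, X, and R (G8), but A never turns on.
Reached: E, D, and X — 3 of the 6.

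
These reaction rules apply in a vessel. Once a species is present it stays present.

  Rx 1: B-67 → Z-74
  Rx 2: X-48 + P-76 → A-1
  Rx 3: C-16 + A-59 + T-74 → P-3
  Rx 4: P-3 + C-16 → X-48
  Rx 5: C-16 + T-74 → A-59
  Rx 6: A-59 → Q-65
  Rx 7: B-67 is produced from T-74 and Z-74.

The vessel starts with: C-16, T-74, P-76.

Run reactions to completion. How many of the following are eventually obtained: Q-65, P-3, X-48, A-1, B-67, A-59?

C-16 and T-74 present → A-59 forms (Rx 5).
C-16, A-59, and T-74 present → P-3 forms (Rx 3).
A-59 present → Q-65 forms (Rx 6).
P-3 and C-16 present → X-48 forms (Rx 4).
X-48 and P-76 present → A-1 forms (Rx 2).
Q-65: reached.
P-3: reached.
X-48: reached.
A-1: reached.
B-67 would need T-74 and Z-74 (Rx 7), but Z-74 never forms.
A-59: reached.
Reached: Q-65, P-3, X-48, A-1, and A-59 — 5 of the 6.

5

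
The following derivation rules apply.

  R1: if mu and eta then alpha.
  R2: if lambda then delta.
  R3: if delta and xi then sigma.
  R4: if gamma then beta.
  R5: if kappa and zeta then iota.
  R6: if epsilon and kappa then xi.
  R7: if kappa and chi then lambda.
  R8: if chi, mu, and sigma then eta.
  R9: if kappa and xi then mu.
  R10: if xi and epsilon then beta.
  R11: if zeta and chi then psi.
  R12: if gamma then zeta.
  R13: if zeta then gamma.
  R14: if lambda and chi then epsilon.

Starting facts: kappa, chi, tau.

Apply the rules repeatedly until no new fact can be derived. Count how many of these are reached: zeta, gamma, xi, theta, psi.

1

From kappa and chi, R7 gives lambda.
From lambda and chi, R14 gives epsilon.
epsilon and kappa hold, so xi follows (R6).
zeta would need gamma (R12), but gamma is never established.
gamma would need zeta (R13), but zeta is never established.
xi: reached.
No rule produces theta, and it is not given.
psi would need zeta and chi (R11), but zeta is never established.
Reached: xi — 1 of the 5.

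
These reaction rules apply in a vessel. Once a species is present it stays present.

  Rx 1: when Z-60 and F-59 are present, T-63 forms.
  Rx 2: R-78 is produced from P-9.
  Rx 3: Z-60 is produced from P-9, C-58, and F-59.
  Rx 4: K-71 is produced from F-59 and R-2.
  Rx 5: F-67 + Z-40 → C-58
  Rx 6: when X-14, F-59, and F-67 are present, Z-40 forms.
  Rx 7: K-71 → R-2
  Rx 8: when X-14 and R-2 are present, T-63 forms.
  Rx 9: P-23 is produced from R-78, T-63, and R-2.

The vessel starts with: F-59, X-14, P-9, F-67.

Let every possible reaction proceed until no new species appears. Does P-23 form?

No

P-23 would need R-78, T-63, and R-2 (Rx 9), but R-2 never forms.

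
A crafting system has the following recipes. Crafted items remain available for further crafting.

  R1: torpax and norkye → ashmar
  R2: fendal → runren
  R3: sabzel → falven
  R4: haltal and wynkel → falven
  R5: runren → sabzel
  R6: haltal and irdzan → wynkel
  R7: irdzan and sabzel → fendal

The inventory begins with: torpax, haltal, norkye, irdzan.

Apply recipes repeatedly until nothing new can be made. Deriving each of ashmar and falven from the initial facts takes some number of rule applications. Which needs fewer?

ashmar: Using R1, torpax and norkye make ashmar. [1 rule application]
falven: Using R6, haltal and irdzan make wynkel. Using R4, haltal and wynkel make falven. [2 rule applications]
ashmar needs fewer.

ashmar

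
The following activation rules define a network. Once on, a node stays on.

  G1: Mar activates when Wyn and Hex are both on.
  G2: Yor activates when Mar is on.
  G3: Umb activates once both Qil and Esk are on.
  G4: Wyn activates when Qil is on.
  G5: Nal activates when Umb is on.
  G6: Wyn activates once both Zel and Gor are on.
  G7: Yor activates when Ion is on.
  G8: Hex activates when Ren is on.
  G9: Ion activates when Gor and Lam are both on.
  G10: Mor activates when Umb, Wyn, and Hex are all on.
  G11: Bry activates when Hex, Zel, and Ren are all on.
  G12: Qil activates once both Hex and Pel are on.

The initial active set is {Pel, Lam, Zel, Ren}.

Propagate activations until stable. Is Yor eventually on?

Yes

G8: Ren on → Hex on.
Hex and Pel are on, so Qil activates (G12).
Qil is on, so Wyn activates (G4).
Wyn and Hex are on, so Mar activates (G1).
Mar is on, so Yor activates (G2).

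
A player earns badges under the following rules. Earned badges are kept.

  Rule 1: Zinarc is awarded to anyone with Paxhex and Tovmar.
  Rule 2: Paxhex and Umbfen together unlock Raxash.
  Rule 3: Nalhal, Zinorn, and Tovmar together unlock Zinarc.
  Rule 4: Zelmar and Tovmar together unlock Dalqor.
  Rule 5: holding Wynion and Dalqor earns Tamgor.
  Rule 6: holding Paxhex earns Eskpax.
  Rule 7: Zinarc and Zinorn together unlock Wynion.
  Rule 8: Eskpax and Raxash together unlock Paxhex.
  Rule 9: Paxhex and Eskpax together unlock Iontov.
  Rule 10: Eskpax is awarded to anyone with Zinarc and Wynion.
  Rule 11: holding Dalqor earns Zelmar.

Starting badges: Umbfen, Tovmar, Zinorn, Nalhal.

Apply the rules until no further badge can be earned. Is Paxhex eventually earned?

Paxhex would need Eskpax and Raxash (Rule 8), but Raxash is never earned.

No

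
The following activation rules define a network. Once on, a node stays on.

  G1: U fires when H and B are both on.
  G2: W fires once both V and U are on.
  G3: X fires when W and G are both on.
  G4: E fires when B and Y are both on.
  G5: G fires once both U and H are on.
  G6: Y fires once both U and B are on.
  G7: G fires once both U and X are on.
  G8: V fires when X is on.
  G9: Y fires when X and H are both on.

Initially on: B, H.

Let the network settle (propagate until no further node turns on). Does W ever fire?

W would need V and U (G2), but V never turns on.

No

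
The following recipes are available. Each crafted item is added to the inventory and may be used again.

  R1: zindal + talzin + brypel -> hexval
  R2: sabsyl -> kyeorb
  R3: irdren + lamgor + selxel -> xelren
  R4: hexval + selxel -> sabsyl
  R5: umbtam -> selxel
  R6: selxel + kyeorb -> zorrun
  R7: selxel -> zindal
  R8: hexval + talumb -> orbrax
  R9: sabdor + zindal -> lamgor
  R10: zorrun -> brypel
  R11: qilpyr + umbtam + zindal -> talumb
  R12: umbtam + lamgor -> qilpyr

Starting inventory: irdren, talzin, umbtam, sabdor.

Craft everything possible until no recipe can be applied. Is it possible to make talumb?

umbtam -> selxel (R5).
Using R7, selxel makes zindal.
sabdor + zindal -> lamgor (R9).
umbtam + lamgor -> qilpyr (R12).
Using R11, qilpyr, umbtam, and zindal make talumb.

Yes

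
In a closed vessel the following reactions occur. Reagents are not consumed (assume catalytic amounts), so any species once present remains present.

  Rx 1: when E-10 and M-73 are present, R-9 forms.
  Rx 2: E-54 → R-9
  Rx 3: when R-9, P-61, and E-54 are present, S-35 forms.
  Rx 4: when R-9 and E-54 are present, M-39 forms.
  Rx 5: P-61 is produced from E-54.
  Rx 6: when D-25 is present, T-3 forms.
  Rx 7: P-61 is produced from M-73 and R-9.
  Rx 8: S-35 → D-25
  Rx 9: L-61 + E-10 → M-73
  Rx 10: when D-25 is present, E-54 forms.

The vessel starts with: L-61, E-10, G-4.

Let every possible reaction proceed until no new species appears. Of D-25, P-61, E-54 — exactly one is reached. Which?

P-61

L-61 and E-10 present → M-73 forms (Rx 9).
E-10 and M-73 present → R-9 forms (Rx 1).
M-73 and R-9 present → P-61 forms (Rx 7).
D-25 would need S-35 (Rx 8), but S-35 never forms. E-54 would need D-25 (Rx 10), but D-25 never forms.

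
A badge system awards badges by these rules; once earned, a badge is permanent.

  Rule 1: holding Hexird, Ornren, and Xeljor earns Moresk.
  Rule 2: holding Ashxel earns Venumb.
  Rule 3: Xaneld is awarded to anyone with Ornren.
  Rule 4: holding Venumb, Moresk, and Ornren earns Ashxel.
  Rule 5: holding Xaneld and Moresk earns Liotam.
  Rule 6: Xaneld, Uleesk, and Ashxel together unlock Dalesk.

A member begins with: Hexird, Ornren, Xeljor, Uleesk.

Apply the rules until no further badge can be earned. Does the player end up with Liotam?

With Ornren, Xaneld is earned (Rule 3).
With Hexird, Ornren, and Xeljor, Moresk is earned (Rule 1).
With Xaneld and Moresk, Liotam is earned (Rule 5).

Yes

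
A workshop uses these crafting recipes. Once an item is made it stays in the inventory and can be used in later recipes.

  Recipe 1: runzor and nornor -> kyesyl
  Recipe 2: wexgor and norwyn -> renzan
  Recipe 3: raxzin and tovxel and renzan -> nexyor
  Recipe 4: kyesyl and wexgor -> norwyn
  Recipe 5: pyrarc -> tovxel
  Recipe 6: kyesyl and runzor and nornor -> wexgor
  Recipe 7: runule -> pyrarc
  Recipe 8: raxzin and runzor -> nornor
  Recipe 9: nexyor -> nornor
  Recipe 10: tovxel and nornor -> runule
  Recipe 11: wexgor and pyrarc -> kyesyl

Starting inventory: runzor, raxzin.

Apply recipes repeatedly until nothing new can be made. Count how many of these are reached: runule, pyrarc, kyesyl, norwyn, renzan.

raxzin and runzor -> nornor (Recipe 8).
runzor and nornor -> kyesyl (Recipe 1).
Using Recipe 6, kyesyl, runzor, and nornor make wexgor.
kyesyl and wexgor -> norwyn (Recipe 4).
Using Recipe 2, wexgor and norwyn make renzan.
runule would need tovxel and nornor (Recipe 10), but tovxel is never obtained.
pyrarc would need runule (Recipe 7), but runule is never obtained.
kyesyl: reached.
norwyn: reached.
renzan: reached.
Reached: kyesyl, norwyn, and renzan — 3 of the 5.

3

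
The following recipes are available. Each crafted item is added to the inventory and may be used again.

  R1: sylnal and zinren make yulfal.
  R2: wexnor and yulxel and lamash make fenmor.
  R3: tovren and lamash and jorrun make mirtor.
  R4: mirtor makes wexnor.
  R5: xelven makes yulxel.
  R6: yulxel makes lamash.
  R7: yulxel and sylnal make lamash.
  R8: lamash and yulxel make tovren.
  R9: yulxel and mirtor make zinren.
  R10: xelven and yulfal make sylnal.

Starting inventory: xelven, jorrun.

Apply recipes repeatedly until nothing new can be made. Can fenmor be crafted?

xelven → yulxel (R5).
Using R6, yulxel makes lamash.
lamash and yulxel → tovren (R8).
tovren and lamash and jorrun → mirtor (R3).
Using R4, mirtor makes wexnor.
wexnor and yulxel and lamash → fenmor (R2).

Yes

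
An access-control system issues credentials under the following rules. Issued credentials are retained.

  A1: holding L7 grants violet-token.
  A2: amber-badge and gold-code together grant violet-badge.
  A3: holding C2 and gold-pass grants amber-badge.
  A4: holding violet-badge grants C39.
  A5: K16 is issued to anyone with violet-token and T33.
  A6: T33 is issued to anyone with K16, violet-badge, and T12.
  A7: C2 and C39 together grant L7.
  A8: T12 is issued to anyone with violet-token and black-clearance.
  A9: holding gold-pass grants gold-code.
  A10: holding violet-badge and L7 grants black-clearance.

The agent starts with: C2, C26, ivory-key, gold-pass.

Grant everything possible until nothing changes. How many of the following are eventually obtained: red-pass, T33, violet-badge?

Holding gold-pass grants gold-code (A9).
Holding C2 and gold-pass grants amber-badge (A3).
Holding amber-badge and gold-code grants violet-badge (A2).
No rule produces red-pass, and it is not given.
T33 would need K16, violet-badge, and T12 (A6), but K16 is never granted.
violet-badge: reached.
Reached: violet-badge — 1 of the 3.

1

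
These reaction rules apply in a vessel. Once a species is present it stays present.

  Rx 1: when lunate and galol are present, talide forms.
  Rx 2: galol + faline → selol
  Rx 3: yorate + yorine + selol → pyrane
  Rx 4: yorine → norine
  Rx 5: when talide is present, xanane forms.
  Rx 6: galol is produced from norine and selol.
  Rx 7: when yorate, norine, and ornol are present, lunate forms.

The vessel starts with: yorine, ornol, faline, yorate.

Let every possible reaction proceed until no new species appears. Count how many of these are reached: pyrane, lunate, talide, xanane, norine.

yorine present → norine forms (Rx 4).
yorate, norine, and ornol present → lunate forms (Rx 7).
pyrane would need yorate, yorine, and selol (Rx 3), but selol never forms.
lunate: reached.
talide would need lunate and galol (Rx 1), but galol never forms.
xanane would need talide (Rx 5), but talide never forms.
norine: reached.
Reached: lunate and norine — 2 of the 5.

2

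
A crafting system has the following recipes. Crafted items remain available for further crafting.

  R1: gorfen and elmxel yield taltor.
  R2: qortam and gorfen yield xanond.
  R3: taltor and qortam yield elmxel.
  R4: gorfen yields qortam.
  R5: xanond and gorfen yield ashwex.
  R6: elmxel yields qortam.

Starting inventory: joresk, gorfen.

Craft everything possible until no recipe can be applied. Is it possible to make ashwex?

Yes

gorfen → qortam (R4).
qortam and gorfen → xanond (R2).
xanond and gorfen → ashwex (R5).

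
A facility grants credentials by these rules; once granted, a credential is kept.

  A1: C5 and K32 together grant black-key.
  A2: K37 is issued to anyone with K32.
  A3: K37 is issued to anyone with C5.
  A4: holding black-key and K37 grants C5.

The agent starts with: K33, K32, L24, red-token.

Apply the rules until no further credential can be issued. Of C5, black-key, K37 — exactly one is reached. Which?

K37

Holding K32 grants K37 (A2).
C5 would need black-key and K37 (A4), but black-key is never granted. black-key would need C5 and K32 (A1), but C5 is never granted.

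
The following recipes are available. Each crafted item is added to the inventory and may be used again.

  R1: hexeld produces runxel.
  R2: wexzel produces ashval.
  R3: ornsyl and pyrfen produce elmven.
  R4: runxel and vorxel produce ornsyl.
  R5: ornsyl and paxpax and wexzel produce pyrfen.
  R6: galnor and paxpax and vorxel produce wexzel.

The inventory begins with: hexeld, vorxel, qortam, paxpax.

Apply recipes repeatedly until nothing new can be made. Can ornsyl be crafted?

Yes

Using R1, hexeld makes runxel.
Using R4, runxel and vorxel make ornsyl.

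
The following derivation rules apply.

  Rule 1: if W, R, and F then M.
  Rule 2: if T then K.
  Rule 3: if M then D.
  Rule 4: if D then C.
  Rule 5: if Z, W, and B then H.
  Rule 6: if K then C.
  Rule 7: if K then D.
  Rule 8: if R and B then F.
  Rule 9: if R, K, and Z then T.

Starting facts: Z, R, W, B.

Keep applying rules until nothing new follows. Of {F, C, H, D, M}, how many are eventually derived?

5

From Z, W, and B, Rule 5 gives H.
R and B hold, so F follows (Rule 8).
From W, R, and F, Rule 1 gives M.
M holds, so D follows (Rule 3).
From D, Rule 4 gives C.
F: reached.
C: reached.
H: reached.
D: reached.
M: reached.
All 5 are reached.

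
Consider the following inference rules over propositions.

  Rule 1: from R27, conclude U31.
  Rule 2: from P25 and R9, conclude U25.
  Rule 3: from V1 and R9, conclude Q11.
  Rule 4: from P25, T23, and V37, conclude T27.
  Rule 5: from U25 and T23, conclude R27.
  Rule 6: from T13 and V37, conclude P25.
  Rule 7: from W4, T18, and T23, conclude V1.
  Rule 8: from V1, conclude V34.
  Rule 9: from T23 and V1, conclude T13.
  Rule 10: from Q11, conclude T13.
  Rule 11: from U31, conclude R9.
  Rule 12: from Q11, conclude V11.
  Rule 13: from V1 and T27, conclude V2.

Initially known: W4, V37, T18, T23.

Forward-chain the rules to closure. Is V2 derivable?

From W4, T18, and T23, Rule 7 gives V1.
T23 and V1 hold, so T13 follows (Rule 9).
T13 and V37 hold, so P25 follows (Rule 6).
From P25, T23, and V37, Rule 4 gives T27.
V1 and T27 hold, so V2 follows (Rule 13).

Yes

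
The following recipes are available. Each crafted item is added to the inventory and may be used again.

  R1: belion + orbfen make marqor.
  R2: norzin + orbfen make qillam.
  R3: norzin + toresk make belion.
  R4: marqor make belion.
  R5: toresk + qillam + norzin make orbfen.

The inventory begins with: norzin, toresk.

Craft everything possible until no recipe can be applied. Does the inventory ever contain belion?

Yes

norzin + toresk → belion (R3).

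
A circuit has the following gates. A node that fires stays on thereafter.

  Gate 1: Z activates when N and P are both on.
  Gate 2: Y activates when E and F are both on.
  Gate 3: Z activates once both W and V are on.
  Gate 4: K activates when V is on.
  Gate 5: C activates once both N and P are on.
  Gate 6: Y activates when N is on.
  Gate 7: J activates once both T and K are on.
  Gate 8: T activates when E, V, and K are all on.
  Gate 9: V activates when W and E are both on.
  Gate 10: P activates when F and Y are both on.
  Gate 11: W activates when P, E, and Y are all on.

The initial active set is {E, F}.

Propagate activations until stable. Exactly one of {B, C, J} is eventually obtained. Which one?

J

E and F are on, so Y activates (Gate 2).
Gate 10: F and Y on → P on.
P, E, and Y are on, so W activates (Gate 11).
W and E are on, so V activates (Gate 9).
V is on, so K activates (Gate 4).
Gate 8: E, V, and K on → T on.
Gate 7: T and K on → J on.
C would need N and P (Gate 5), but N never turns on. No rule produces B, and it is not given.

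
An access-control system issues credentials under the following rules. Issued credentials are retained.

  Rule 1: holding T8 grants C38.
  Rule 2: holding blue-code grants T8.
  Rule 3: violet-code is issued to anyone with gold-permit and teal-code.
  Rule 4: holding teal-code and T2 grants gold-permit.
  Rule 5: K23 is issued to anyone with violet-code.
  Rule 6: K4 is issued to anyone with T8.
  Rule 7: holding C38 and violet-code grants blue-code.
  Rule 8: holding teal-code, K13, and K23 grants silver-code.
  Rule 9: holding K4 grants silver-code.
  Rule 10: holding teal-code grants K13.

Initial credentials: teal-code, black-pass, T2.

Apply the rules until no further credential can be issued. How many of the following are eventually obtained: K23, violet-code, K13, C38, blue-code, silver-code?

4

Holding teal-code grants K13 (Rule 10).
Holding teal-code and T2 grants gold-permit (Rule 4).
Holding gold-permit and teal-code grants violet-code (Rule 3).
Holding violet-code grants K23 (Rule 5).
Holding teal-code, K13, and K23 grants silver-code (Rule 8).
K23: reached.
violet-code: reached.
K13: reached.
C38 would need T8 (Rule 1), but T8 is never granted.
blue-code would need C38 and violet-code (Rule 7), but C38 is never granted.
silver-code: reached.
Reached: K23, violet-code, K13, and silver-code — 4 of the 6.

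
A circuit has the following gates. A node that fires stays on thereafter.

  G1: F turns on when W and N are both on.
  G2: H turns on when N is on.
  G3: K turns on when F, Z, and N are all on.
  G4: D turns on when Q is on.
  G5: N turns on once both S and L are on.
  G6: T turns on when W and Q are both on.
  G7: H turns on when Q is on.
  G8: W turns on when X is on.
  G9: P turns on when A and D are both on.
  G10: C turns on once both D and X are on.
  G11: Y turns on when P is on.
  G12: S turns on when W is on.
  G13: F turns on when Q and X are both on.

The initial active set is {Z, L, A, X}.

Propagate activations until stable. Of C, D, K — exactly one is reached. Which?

K

G8: X on → W on.
W is on, so S turns on (G12).
S and L are on, so N turns on (G5).
G1: W and N on → F on.
G3: F, Z, and N on → K on.
C would need D and X (G10), but D never turns on. D would need Q (G4), but Q never turns on.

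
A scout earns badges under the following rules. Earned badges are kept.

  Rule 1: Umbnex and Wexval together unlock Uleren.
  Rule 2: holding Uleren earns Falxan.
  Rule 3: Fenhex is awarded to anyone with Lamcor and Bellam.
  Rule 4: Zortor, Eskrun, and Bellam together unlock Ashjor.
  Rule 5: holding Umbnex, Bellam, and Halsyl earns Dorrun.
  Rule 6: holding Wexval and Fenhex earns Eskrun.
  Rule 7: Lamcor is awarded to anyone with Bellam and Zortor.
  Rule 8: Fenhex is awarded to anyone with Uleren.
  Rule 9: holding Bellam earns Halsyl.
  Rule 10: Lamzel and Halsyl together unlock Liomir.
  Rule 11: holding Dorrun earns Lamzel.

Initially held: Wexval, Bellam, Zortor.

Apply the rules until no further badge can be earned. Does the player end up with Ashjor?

Yes

With Bellam and Zortor, Lamcor is earned (Rule 7).
With Lamcor and Bellam, Fenhex is earned (Rule 3).
With Wexval and Fenhex, Eskrun is earned (Rule 6).
With Zortor, Eskrun, and Bellam, Ashjor is earned (Rule 4).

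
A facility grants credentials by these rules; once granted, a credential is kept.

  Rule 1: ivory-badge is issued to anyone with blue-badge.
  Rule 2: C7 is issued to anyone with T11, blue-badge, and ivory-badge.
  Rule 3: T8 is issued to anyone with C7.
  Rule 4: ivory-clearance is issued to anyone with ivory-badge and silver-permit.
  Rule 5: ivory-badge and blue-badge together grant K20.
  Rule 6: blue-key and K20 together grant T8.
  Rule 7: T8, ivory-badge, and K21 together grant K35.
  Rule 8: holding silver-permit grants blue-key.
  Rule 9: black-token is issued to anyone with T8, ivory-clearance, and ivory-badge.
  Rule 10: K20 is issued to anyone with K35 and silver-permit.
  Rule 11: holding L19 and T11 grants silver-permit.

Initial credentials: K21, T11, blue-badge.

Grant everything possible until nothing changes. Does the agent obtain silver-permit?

silver-permit would need L19 and T11 (Rule 11), but L19 is never granted.

No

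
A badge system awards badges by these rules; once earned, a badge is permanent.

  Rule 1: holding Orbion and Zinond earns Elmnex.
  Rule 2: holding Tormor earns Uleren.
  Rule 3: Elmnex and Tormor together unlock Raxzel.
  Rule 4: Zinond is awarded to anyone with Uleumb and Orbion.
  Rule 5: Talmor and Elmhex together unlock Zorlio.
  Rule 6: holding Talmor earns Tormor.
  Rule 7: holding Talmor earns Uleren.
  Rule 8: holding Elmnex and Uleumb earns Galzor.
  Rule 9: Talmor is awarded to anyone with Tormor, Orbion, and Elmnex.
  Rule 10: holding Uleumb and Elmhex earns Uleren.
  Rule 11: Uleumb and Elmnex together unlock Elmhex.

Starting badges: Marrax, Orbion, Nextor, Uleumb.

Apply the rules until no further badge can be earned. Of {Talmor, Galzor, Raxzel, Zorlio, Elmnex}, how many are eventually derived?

2

With Uleumb and Orbion, Zinond is earned (Rule 4).
With Orbion and Zinond, Elmnex is earned (Rule 1).
With Elmnex and Uleumb, Galzor is earned (Rule 8).
Talmor would need Tormor, Orbion, and Elmnex (Rule 9), but Tormor is never earned.
Galzor: reached.
Raxzel would need Elmnex and Tormor (Rule 3), but Tormor is never earned.
Zorlio would need Talmor and Elmhex (Rule 5), but Talmor is never earned.
Elmnex: reached.
Reached: Galzor and Elmnex — 2 of the 5.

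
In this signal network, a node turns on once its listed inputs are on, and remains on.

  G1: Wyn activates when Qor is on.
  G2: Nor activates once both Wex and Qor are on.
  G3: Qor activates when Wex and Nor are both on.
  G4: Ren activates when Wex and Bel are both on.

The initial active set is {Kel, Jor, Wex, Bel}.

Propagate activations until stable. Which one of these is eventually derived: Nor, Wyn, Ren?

Ren

G4: Wex and Bel on → Ren on.
Wyn would need Qor (G1), but Qor never turns on. Nor would need Wex and Qor (G2), but Qor never turns on.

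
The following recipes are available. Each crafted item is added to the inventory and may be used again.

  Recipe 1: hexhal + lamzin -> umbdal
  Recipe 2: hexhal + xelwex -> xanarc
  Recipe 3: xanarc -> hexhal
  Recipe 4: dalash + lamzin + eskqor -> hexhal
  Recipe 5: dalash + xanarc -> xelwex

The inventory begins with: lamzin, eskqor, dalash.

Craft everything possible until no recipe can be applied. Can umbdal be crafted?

Yes

dalash + lamzin + eskqor -> hexhal (Recipe 4).
Using Recipe 1, hexhal and lamzin make umbdal.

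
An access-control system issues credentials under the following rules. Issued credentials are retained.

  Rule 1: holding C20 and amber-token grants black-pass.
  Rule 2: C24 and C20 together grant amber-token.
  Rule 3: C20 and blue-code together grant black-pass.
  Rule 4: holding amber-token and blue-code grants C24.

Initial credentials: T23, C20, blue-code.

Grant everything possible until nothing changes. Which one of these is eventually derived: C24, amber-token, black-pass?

Holding C20 and blue-code grants black-pass (Rule 3).
amber-token would need C24 and C20 (Rule 2), but C24 is never granted. C24 would need amber-token and blue-code (Rule 4), but amber-token is never granted.

black-pass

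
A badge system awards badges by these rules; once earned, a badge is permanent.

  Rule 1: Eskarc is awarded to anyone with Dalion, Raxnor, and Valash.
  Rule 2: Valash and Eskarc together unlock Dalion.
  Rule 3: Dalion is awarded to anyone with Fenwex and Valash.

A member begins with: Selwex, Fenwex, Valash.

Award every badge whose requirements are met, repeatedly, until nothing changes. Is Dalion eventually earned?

Yes

With Fenwex and Valash, Dalion is earned (Rule 3).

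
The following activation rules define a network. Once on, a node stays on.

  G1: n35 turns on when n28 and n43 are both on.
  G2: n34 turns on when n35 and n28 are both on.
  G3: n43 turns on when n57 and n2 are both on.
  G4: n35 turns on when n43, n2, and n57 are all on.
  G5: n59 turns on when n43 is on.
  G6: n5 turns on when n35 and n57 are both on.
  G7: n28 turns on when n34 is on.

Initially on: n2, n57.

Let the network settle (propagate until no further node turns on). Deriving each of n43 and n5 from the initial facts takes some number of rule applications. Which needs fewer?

n43: n57 and n2 are on, so n43 turns on (G3). [1 rule application]
n5: G3: n57 and n2 on → n43 on. G4: n43, n2, and n57 on → n35 on. G6: n35 and n57 on → n5 on. [3 rule applications]
n43 needs fewer.

n43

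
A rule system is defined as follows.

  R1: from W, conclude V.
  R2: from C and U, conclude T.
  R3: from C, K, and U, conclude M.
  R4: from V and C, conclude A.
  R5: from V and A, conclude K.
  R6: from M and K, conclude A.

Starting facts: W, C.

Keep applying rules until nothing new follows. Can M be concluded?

No

M would need C, K, and U (R3), but U is never established.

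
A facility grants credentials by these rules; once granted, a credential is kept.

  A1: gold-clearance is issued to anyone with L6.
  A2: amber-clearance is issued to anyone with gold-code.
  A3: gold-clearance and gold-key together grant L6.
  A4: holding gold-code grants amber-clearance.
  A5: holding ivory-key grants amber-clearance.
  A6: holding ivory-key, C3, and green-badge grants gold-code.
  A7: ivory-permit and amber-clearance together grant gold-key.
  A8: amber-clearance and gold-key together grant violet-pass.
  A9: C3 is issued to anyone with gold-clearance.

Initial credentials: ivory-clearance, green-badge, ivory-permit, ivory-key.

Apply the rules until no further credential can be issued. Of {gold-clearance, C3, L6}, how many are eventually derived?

gold-clearance would need L6 (A1), but L6 is never granted.
C3 would need gold-clearance (A9), but gold-clearance is never granted.
L6 would need gold-clearance and gold-key (A3), but gold-clearance is never granted.
None of the 3 are reached.

0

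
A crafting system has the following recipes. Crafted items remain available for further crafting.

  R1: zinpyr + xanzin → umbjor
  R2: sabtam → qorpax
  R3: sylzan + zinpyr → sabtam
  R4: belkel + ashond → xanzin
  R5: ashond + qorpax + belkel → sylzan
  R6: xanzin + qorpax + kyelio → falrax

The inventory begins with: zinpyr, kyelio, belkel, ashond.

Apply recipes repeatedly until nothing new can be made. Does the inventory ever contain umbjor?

Yes

Using R4, belkel and ashond make xanzin.
zinpyr + xanzin → umbjor (R1).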